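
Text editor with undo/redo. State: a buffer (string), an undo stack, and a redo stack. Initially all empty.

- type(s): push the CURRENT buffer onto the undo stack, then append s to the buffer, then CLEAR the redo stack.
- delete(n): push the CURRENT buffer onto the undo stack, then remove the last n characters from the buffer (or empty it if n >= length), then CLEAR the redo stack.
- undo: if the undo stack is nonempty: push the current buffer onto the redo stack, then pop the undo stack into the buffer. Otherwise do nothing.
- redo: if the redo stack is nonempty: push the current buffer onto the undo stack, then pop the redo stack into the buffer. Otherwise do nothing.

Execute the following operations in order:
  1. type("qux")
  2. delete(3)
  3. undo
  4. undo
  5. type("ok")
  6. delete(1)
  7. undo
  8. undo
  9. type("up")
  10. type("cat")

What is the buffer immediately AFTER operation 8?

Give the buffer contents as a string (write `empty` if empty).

Answer: empty

Derivation:
After op 1 (type): buf='qux' undo_depth=1 redo_depth=0
After op 2 (delete): buf='(empty)' undo_depth=2 redo_depth=0
After op 3 (undo): buf='qux' undo_depth=1 redo_depth=1
After op 4 (undo): buf='(empty)' undo_depth=0 redo_depth=2
After op 5 (type): buf='ok' undo_depth=1 redo_depth=0
After op 6 (delete): buf='o' undo_depth=2 redo_depth=0
After op 7 (undo): buf='ok' undo_depth=1 redo_depth=1
After op 8 (undo): buf='(empty)' undo_depth=0 redo_depth=2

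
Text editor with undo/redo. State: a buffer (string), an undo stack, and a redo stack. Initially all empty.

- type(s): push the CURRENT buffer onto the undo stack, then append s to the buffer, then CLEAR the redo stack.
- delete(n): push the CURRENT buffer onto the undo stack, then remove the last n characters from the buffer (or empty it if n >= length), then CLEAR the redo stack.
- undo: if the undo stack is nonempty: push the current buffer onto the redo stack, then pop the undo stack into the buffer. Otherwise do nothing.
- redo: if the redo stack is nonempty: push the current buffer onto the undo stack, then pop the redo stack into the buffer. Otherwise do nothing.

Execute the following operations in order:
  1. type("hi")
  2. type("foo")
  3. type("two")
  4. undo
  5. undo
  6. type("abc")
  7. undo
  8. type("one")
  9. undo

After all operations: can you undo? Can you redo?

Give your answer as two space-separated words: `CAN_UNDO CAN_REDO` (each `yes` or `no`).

Answer: yes yes

Derivation:
After op 1 (type): buf='hi' undo_depth=1 redo_depth=0
After op 2 (type): buf='hifoo' undo_depth=2 redo_depth=0
After op 3 (type): buf='hifootwo' undo_depth=3 redo_depth=0
After op 4 (undo): buf='hifoo' undo_depth=2 redo_depth=1
After op 5 (undo): buf='hi' undo_depth=1 redo_depth=2
After op 6 (type): buf='hiabc' undo_depth=2 redo_depth=0
After op 7 (undo): buf='hi' undo_depth=1 redo_depth=1
After op 8 (type): buf='hione' undo_depth=2 redo_depth=0
After op 9 (undo): buf='hi' undo_depth=1 redo_depth=1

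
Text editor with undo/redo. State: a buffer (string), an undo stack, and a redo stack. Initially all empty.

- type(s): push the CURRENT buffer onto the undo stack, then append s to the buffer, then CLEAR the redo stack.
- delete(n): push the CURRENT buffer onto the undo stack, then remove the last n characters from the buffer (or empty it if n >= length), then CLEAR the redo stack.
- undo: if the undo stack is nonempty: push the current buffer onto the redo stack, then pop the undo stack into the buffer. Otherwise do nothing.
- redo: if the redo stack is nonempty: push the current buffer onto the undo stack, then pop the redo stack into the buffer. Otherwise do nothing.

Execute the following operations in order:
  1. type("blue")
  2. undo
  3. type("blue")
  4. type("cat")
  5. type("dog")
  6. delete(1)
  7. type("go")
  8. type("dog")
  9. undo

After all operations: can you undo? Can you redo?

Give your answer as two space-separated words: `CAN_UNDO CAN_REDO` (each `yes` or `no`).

Answer: yes yes

Derivation:
After op 1 (type): buf='blue' undo_depth=1 redo_depth=0
After op 2 (undo): buf='(empty)' undo_depth=0 redo_depth=1
After op 3 (type): buf='blue' undo_depth=1 redo_depth=0
After op 4 (type): buf='bluecat' undo_depth=2 redo_depth=0
After op 5 (type): buf='bluecatdog' undo_depth=3 redo_depth=0
After op 6 (delete): buf='bluecatdo' undo_depth=4 redo_depth=0
After op 7 (type): buf='bluecatdogo' undo_depth=5 redo_depth=0
After op 8 (type): buf='bluecatdogodog' undo_depth=6 redo_depth=0
After op 9 (undo): buf='bluecatdogo' undo_depth=5 redo_depth=1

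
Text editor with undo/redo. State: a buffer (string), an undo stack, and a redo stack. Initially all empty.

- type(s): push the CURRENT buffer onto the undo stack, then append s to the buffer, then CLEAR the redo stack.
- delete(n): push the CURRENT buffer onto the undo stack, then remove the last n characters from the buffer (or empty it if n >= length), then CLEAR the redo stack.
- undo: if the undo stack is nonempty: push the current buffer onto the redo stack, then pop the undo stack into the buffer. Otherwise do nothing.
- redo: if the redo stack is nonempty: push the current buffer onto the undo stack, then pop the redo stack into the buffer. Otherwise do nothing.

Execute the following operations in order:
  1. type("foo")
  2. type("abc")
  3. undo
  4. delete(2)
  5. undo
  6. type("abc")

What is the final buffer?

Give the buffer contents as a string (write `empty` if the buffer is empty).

Answer: fooabc

Derivation:
After op 1 (type): buf='foo' undo_depth=1 redo_depth=0
After op 2 (type): buf='fooabc' undo_depth=2 redo_depth=0
After op 3 (undo): buf='foo' undo_depth=1 redo_depth=1
After op 4 (delete): buf='f' undo_depth=2 redo_depth=0
After op 5 (undo): buf='foo' undo_depth=1 redo_depth=1
After op 6 (type): buf='fooabc' undo_depth=2 redo_depth=0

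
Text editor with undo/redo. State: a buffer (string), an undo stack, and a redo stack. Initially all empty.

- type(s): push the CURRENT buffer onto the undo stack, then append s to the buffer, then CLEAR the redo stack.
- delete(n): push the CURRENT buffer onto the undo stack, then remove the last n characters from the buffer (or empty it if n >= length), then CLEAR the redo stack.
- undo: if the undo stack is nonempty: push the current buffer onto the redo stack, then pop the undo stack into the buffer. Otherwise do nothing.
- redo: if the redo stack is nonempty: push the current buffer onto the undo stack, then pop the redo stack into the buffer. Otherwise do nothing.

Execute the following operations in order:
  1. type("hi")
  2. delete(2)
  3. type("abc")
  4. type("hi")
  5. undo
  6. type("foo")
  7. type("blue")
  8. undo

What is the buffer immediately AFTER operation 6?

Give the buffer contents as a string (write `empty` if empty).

Answer: abcfoo

Derivation:
After op 1 (type): buf='hi' undo_depth=1 redo_depth=0
After op 2 (delete): buf='(empty)' undo_depth=2 redo_depth=0
After op 3 (type): buf='abc' undo_depth=3 redo_depth=0
After op 4 (type): buf='abchi' undo_depth=4 redo_depth=0
After op 5 (undo): buf='abc' undo_depth=3 redo_depth=1
After op 6 (type): buf='abcfoo' undo_depth=4 redo_depth=0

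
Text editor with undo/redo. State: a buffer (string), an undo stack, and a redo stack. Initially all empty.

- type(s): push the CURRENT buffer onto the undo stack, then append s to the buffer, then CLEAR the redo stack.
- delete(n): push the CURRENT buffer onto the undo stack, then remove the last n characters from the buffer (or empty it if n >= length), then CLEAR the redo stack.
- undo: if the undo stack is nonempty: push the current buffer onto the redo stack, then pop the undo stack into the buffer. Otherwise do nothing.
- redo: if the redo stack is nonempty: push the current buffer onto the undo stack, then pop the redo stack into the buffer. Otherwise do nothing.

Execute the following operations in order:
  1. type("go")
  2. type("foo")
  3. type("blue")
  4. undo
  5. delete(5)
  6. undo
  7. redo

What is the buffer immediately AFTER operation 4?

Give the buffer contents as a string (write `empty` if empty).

After op 1 (type): buf='go' undo_depth=1 redo_depth=0
After op 2 (type): buf='gofoo' undo_depth=2 redo_depth=0
After op 3 (type): buf='gofooblue' undo_depth=3 redo_depth=0
After op 4 (undo): buf='gofoo' undo_depth=2 redo_depth=1

Answer: gofoo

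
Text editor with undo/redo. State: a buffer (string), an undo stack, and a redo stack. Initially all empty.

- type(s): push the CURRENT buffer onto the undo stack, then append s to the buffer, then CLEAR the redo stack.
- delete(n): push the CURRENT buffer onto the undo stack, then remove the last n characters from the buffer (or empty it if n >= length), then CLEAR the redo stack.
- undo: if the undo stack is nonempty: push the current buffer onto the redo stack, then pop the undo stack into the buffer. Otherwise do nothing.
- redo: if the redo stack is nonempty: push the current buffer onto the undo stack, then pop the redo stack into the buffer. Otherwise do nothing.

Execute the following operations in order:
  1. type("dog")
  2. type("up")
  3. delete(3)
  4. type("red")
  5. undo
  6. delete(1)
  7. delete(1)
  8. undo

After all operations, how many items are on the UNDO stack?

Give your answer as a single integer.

Answer: 4

Derivation:
After op 1 (type): buf='dog' undo_depth=1 redo_depth=0
After op 2 (type): buf='dogup' undo_depth=2 redo_depth=0
After op 3 (delete): buf='do' undo_depth=3 redo_depth=0
After op 4 (type): buf='dored' undo_depth=4 redo_depth=0
After op 5 (undo): buf='do' undo_depth=3 redo_depth=1
After op 6 (delete): buf='d' undo_depth=4 redo_depth=0
After op 7 (delete): buf='(empty)' undo_depth=5 redo_depth=0
After op 8 (undo): buf='d' undo_depth=4 redo_depth=1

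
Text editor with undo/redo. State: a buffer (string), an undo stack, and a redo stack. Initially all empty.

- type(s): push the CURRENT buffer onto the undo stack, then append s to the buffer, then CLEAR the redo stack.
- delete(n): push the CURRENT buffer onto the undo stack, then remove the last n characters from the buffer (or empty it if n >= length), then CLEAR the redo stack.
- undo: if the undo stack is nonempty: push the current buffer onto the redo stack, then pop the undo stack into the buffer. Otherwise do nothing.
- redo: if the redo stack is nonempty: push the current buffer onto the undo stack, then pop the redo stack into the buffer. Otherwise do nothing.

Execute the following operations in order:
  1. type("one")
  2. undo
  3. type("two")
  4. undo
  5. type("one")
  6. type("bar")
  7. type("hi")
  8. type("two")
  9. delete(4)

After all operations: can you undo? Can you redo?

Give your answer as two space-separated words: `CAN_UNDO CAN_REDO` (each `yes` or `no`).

Answer: yes no

Derivation:
After op 1 (type): buf='one' undo_depth=1 redo_depth=0
After op 2 (undo): buf='(empty)' undo_depth=0 redo_depth=1
After op 3 (type): buf='two' undo_depth=1 redo_depth=0
After op 4 (undo): buf='(empty)' undo_depth=0 redo_depth=1
After op 5 (type): buf='one' undo_depth=1 redo_depth=0
After op 6 (type): buf='onebar' undo_depth=2 redo_depth=0
After op 7 (type): buf='onebarhi' undo_depth=3 redo_depth=0
After op 8 (type): buf='onebarhitwo' undo_depth=4 redo_depth=0
After op 9 (delete): buf='onebarh' undo_depth=5 redo_depth=0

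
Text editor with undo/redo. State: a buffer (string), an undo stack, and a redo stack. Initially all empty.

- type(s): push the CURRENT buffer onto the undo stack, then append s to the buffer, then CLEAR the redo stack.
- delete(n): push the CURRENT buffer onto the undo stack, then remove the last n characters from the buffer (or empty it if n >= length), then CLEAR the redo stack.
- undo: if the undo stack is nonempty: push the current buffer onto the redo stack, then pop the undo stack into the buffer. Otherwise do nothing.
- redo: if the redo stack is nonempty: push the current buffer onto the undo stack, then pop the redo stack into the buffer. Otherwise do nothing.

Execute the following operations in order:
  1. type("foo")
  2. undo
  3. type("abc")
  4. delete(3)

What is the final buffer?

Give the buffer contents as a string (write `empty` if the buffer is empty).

Answer: empty

Derivation:
After op 1 (type): buf='foo' undo_depth=1 redo_depth=0
After op 2 (undo): buf='(empty)' undo_depth=0 redo_depth=1
After op 3 (type): buf='abc' undo_depth=1 redo_depth=0
After op 4 (delete): buf='(empty)' undo_depth=2 redo_depth=0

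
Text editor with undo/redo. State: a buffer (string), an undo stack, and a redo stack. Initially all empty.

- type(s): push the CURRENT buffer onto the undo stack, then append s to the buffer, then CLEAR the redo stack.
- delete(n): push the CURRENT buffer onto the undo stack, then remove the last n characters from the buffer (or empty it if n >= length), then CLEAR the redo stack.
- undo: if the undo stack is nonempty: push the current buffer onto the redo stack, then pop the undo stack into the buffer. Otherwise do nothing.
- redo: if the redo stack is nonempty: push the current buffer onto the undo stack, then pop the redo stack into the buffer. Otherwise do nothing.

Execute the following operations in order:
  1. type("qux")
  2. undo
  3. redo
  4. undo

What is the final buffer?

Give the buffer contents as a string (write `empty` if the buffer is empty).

Answer: empty

Derivation:
After op 1 (type): buf='qux' undo_depth=1 redo_depth=0
After op 2 (undo): buf='(empty)' undo_depth=0 redo_depth=1
After op 3 (redo): buf='qux' undo_depth=1 redo_depth=0
After op 4 (undo): buf='(empty)' undo_depth=0 redo_depth=1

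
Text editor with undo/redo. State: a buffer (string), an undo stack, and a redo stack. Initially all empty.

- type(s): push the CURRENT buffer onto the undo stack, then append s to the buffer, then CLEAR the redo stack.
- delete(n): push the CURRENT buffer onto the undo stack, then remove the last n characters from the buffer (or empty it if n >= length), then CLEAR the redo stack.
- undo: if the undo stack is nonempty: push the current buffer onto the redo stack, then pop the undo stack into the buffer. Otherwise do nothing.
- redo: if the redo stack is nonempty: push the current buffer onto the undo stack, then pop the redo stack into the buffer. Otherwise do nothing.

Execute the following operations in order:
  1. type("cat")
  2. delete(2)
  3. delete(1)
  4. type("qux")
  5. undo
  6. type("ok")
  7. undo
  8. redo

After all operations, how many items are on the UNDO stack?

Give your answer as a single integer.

Answer: 4

Derivation:
After op 1 (type): buf='cat' undo_depth=1 redo_depth=0
After op 2 (delete): buf='c' undo_depth=2 redo_depth=0
After op 3 (delete): buf='(empty)' undo_depth=3 redo_depth=0
After op 4 (type): buf='qux' undo_depth=4 redo_depth=0
After op 5 (undo): buf='(empty)' undo_depth=3 redo_depth=1
After op 6 (type): buf='ok' undo_depth=4 redo_depth=0
After op 7 (undo): buf='(empty)' undo_depth=3 redo_depth=1
After op 8 (redo): buf='ok' undo_depth=4 redo_depth=0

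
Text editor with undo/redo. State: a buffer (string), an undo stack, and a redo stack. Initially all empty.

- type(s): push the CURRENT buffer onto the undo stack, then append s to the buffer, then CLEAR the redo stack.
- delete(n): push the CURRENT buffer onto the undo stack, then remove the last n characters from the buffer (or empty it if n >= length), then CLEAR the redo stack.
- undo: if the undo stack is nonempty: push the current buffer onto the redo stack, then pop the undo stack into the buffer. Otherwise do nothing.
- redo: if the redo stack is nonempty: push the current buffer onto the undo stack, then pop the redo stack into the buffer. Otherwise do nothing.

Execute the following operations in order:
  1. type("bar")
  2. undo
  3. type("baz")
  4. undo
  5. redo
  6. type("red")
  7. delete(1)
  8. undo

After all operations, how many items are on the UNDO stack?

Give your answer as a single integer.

Answer: 2

Derivation:
After op 1 (type): buf='bar' undo_depth=1 redo_depth=0
After op 2 (undo): buf='(empty)' undo_depth=0 redo_depth=1
After op 3 (type): buf='baz' undo_depth=1 redo_depth=0
After op 4 (undo): buf='(empty)' undo_depth=0 redo_depth=1
After op 5 (redo): buf='baz' undo_depth=1 redo_depth=0
After op 6 (type): buf='bazred' undo_depth=2 redo_depth=0
After op 7 (delete): buf='bazre' undo_depth=3 redo_depth=0
After op 8 (undo): buf='bazred' undo_depth=2 redo_depth=1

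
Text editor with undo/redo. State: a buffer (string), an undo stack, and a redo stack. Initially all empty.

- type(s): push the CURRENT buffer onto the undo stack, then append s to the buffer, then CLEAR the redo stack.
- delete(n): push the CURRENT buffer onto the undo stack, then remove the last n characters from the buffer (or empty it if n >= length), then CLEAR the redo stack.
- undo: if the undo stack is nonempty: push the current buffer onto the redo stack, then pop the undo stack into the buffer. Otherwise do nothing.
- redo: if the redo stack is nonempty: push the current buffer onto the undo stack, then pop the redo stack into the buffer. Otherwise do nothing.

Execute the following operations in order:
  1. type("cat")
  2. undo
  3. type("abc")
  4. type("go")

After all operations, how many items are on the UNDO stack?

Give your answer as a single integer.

Answer: 2

Derivation:
After op 1 (type): buf='cat' undo_depth=1 redo_depth=0
After op 2 (undo): buf='(empty)' undo_depth=0 redo_depth=1
After op 3 (type): buf='abc' undo_depth=1 redo_depth=0
After op 4 (type): buf='abcgo' undo_depth=2 redo_depth=0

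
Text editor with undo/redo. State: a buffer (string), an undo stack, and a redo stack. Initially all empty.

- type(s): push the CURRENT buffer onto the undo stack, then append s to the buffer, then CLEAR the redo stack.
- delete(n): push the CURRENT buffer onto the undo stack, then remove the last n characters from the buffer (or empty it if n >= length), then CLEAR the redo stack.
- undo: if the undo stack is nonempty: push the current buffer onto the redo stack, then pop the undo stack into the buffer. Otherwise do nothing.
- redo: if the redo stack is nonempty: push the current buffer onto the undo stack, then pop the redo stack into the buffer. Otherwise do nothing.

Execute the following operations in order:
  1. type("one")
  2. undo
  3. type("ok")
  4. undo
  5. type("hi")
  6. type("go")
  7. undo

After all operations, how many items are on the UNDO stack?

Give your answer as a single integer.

After op 1 (type): buf='one' undo_depth=1 redo_depth=0
After op 2 (undo): buf='(empty)' undo_depth=0 redo_depth=1
After op 3 (type): buf='ok' undo_depth=1 redo_depth=0
After op 4 (undo): buf='(empty)' undo_depth=0 redo_depth=1
After op 5 (type): buf='hi' undo_depth=1 redo_depth=0
After op 6 (type): buf='higo' undo_depth=2 redo_depth=0
After op 7 (undo): buf='hi' undo_depth=1 redo_depth=1

Answer: 1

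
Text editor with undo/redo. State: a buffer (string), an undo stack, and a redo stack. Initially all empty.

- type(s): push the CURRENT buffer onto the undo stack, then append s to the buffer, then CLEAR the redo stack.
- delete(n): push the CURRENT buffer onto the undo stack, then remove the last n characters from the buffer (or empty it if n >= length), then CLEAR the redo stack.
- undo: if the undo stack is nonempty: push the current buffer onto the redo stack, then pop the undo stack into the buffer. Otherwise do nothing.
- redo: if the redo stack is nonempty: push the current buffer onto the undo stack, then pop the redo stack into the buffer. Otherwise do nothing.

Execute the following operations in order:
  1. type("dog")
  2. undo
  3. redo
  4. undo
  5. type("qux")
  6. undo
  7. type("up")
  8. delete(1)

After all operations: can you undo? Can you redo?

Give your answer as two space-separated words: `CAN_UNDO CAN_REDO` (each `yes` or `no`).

After op 1 (type): buf='dog' undo_depth=1 redo_depth=0
After op 2 (undo): buf='(empty)' undo_depth=0 redo_depth=1
After op 3 (redo): buf='dog' undo_depth=1 redo_depth=0
After op 4 (undo): buf='(empty)' undo_depth=0 redo_depth=1
After op 5 (type): buf='qux' undo_depth=1 redo_depth=0
After op 6 (undo): buf='(empty)' undo_depth=0 redo_depth=1
After op 7 (type): buf='up' undo_depth=1 redo_depth=0
After op 8 (delete): buf='u' undo_depth=2 redo_depth=0

Answer: yes no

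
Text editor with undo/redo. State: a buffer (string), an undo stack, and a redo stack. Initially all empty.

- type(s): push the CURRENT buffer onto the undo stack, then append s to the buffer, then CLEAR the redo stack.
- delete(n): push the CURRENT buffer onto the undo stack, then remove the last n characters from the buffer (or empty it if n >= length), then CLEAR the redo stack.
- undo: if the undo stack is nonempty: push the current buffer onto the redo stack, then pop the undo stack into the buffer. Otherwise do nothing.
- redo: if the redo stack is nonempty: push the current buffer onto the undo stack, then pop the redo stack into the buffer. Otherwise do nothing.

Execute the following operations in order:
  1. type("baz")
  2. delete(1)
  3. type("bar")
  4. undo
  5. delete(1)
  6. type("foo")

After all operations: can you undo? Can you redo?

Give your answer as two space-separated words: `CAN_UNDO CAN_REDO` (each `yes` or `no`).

Answer: yes no

Derivation:
After op 1 (type): buf='baz' undo_depth=1 redo_depth=0
After op 2 (delete): buf='ba' undo_depth=2 redo_depth=0
After op 3 (type): buf='babar' undo_depth=3 redo_depth=0
After op 4 (undo): buf='ba' undo_depth=2 redo_depth=1
After op 5 (delete): buf='b' undo_depth=3 redo_depth=0
After op 6 (type): buf='bfoo' undo_depth=4 redo_depth=0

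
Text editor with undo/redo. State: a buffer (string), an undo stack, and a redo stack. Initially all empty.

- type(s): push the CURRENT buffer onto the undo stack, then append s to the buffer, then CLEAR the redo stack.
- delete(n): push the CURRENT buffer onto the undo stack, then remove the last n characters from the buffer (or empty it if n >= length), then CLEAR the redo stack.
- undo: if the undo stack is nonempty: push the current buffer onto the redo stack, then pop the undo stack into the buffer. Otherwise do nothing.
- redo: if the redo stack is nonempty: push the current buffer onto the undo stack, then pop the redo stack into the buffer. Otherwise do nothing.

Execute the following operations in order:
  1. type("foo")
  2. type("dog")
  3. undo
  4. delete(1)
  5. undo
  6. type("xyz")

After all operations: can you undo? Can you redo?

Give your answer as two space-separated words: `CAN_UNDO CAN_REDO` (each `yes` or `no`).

Answer: yes no

Derivation:
After op 1 (type): buf='foo' undo_depth=1 redo_depth=0
After op 2 (type): buf='foodog' undo_depth=2 redo_depth=0
After op 3 (undo): buf='foo' undo_depth=1 redo_depth=1
After op 4 (delete): buf='fo' undo_depth=2 redo_depth=0
After op 5 (undo): buf='foo' undo_depth=1 redo_depth=1
After op 6 (type): buf='fooxyz' undo_depth=2 redo_depth=0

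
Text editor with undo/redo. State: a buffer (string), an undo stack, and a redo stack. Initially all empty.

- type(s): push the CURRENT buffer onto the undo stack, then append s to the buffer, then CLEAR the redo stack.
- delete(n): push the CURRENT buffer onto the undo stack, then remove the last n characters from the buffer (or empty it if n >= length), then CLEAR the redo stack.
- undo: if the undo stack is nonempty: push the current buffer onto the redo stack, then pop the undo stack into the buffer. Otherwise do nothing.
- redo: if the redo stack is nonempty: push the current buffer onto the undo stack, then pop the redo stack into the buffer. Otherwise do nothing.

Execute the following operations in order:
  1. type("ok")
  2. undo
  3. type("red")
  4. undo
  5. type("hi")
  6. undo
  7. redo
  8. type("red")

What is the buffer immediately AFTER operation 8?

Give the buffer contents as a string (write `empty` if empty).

After op 1 (type): buf='ok' undo_depth=1 redo_depth=0
After op 2 (undo): buf='(empty)' undo_depth=0 redo_depth=1
After op 3 (type): buf='red' undo_depth=1 redo_depth=0
After op 4 (undo): buf='(empty)' undo_depth=0 redo_depth=1
After op 5 (type): buf='hi' undo_depth=1 redo_depth=0
After op 6 (undo): buf='(empty)' undo_depth=0 redo_depth=1
After op 7 (redo): buf='hi' undo_depth=1 redo_depth=0
After op 8 (type): buf='hired' undo_depth=2 redo_depth=0

Answer: hired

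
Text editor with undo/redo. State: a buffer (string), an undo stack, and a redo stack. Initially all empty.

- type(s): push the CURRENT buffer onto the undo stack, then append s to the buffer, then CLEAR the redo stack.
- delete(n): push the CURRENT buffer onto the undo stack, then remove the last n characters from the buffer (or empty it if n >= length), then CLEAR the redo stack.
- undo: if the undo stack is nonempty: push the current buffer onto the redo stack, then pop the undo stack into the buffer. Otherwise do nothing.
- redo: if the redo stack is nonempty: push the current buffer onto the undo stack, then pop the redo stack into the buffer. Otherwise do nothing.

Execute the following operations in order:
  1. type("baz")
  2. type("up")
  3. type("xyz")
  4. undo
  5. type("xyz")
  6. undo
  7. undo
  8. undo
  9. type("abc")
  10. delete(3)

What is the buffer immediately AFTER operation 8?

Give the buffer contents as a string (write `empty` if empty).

After op 1 (type): buf='baz' undo_depth=1 redo_depth=0
After op 2 (type): buf='bazup' undo_depth=2 redo_depth=0
After op 3 (type): buf='bazupxyz' undo_depth=3 redo_depth=0
After op 4 (undo): buf='bazup' undo_depth=2 redo_depth=1
After op 5 (type): buf='bazupxyz' undo_depth=3 redo_depth=0
After op 6 (undo): buf='bazup' undo_depth=2 redo_depth=1
After op 7 (undo): buf='baz' undo_depth=1 redo_depth=2
After op 8 (undo): buf='(empty)' undo_depth=0 redo_depth=3

Answer: empty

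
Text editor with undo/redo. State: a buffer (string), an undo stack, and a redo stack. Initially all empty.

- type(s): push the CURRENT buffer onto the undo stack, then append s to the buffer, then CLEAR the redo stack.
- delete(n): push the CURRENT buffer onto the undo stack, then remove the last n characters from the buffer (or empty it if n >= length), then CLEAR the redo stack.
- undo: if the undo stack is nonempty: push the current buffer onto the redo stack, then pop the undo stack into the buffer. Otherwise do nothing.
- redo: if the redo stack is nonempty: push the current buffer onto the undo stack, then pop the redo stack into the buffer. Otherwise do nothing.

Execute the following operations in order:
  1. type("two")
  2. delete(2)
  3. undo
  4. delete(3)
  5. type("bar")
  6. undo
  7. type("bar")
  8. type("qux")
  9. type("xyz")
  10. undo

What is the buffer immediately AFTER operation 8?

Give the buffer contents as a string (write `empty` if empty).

Answer: barqux

Derivation:
After op 1 (type): buf='two' undo_depth=1 redo_depth=0
After op 2 (delete): buf='t' undo_depth=2 redo_depth=0
After op 3 (undo): buf='two' undo_depth=1 redo_depth=1
After op 4 (delete): buf='(empty)' undo_depth=2 redo_depth=0
After op 5 (type): buf='bar' undo_depth=3 redo_depth=0
After op 6 (undo): buf='(empty)' undo_depth=2 redo_depth=1
After op 7 (type): buf='bar' undo_depth=3 redo_depth=0
After op 8 (type): buf='barqux' undo_depth=4 redo_depth=0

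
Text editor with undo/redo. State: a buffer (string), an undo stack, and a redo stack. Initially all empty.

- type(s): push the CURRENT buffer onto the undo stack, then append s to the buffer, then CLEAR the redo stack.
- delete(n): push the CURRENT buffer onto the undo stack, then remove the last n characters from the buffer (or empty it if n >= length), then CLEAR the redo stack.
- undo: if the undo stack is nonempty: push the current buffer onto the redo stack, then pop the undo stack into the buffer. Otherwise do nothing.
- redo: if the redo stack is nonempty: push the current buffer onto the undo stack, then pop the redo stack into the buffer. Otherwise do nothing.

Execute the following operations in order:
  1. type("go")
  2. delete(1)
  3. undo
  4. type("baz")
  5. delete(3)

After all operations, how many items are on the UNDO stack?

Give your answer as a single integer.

Answer: 3

Derivation:
After op 1 (type): buf='go' undo_depth=1 redo_depth=0
After op 2 (delete): buf='g' undo_depth=2 redo_depth=0
After op 3 (undo): buf='go' undo_depth=1 redo_depth=1
After op 4 (type): buf='gobaz' undo_depth=2 redo_depth=0
After op 5 (delete): buf='go' undo_depth=3 redo_depth=0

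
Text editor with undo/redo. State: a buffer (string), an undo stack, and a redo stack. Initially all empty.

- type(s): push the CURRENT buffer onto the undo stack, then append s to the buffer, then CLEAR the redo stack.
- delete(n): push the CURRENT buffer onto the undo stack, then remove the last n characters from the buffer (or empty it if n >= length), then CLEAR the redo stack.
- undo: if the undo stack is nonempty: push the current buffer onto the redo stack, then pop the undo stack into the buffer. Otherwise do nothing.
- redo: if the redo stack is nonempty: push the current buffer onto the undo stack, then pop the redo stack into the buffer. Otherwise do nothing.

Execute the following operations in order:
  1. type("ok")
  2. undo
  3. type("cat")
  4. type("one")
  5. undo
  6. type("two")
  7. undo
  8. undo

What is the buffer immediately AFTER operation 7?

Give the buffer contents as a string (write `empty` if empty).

After op 1 (type): buf='ok' undo_depth=1 redo_depth=0
After op 2 (undo): buf='(empty)' undo_depth=0 redo_depth=1
After op 3 (type): buf='cat' undo_depth=1 redo_depth=0
After op 4 (type): buf='catone' undo_depth=2 redo_depth=0
After op 5 (undo): buf='cat' undo_depth=1 redo_depth=1
After op 6 (type): buf='cattwo' undo_depth=2 redo_depth=0
After op 7 (undo): buf='cat' undo_depth=1 redo_depth=1

Answer: cat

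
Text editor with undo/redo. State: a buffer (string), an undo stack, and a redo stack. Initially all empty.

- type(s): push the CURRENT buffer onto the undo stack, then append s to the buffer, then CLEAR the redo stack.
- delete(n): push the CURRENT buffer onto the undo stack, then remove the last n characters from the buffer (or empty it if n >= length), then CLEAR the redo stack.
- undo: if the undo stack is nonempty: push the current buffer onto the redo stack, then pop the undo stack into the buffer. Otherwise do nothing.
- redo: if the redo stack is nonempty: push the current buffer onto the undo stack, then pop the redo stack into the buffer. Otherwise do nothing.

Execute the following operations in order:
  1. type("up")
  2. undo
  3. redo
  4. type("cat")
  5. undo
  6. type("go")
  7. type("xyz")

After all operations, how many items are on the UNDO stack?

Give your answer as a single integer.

Answer: 3

Derivation:
After op 1 (type): buf='up' undo_depth=1 redo_depth=0
After op 2 (undo): buf='(empty)' undo_depth=0 redo_depth=1
After op 3 (redo): buf='up' undo_depth=1 redo_depth=0
After op 4 (type): buf='upcat' undo_depth=2 redo_depth=0
After op 5 (undo): buf='up' undo_depth=1 redo_depth=1
After op 6 (type): buf='upgo' undo_depth=2 redo_depth=0
After op 7 (type): buf='upgoxyz' undo_depth=3 redo_depth=0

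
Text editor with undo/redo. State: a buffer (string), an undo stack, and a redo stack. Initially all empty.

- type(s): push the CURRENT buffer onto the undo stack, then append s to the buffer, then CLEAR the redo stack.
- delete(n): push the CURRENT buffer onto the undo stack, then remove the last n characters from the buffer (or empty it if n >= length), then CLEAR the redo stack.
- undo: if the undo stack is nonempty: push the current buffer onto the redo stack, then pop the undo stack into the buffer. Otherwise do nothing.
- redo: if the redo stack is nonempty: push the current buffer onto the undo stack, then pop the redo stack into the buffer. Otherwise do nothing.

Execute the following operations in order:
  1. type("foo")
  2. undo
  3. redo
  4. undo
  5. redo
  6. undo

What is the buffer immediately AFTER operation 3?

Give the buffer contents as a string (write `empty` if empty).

Answer: foo

Derivation:
After op 1 (type): buf='foo' undo_depth=1 redo_depth=0
After op 2 (undo): buf='(empty)' undo_depth=0 redo_depth=1
After op 3 (redo): buf='foo' undo_depth=1 redo_depth=0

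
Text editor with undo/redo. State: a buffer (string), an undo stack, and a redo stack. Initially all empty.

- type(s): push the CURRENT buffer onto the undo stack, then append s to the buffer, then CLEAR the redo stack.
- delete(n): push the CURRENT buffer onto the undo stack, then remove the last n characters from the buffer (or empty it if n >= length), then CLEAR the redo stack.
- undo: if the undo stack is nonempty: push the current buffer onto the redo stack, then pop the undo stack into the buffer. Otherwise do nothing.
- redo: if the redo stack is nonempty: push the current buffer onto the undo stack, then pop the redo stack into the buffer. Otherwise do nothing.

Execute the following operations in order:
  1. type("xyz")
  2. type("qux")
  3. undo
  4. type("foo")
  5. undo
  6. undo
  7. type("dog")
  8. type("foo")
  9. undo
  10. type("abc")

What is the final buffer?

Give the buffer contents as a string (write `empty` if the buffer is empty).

After op 1 (type): buf='xyz' undo_depth=1 redo_depth=0
After op 2 (type): buf='xyzqux' undo_depth=2 redo_depth=0
After op 3 (undo): buf='xyz' undo_depth=1 redo_depth=1
After op 4 (type): buf='xyzfoo' undo_depth=2 redo_depth=0
After op 5 (undo): buf='xyz' undo_depth=1 redo_depth=1
After op 6 (undo): buf='(empty)' undo_depth=0 redo_depth=2
After op 7 (type): buf='dog' undo_depth=1 redo_depth=0
After op 8 (type): buf='dogfoo' undo_depth=2 redo_depth=0
After op 9 (undo): buf='dog' undo_depth=1 redo_depth=1
After op 10 (type): buf='dogabc' undo_depth=2 redo_depth=0

Answer: dogabc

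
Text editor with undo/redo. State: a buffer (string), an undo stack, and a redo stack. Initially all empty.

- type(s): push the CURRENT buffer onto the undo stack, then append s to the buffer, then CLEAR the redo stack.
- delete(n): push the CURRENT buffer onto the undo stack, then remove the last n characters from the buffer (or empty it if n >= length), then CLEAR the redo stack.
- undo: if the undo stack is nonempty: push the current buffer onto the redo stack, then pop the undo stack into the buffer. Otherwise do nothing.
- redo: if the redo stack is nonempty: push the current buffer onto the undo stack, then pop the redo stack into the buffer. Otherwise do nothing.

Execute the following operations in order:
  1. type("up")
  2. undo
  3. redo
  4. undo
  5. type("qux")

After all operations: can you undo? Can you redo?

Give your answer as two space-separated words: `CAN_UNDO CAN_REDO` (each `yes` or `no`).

After op 1 (type): buf='up' undo_depth=1 redo_depth=0
After op 2 (undo): buf='(empty)' undo_depth=0 redo_depth=1
After op 3 (redo): buf='up' undo_depth=1 redo_depth=0
After op 4 (undo): buf='(empty)' undo_depth=0 redo_depth=1
After op 5 (type): buf='qux' undo_depth=1 redo_depth=0

Answer: yes no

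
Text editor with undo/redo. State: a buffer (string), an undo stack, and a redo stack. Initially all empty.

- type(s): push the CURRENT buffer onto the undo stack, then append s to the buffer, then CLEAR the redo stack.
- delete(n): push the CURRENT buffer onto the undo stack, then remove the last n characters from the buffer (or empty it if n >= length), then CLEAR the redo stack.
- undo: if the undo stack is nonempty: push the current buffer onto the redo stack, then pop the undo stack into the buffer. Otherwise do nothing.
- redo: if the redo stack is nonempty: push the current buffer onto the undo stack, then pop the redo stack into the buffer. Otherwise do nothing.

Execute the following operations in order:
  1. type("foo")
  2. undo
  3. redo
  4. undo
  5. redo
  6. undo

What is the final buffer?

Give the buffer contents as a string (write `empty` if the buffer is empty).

After op 1 (type): buf='foo' undo_depth=1 redo_depth=0
After op 2 (undo): buf='(empty)' undo_depth=0 redo_depth=1
After op 3 (redo): buf='foo' undo_depth=1 redo_depth=0
After op 4 (undo): buf='(empty)' undo_depth=0 redo_depth=1
After op 5 (redo): buf='foo' undo_depth=1 redo_depth=0
After op 6 (undo): buf='(empty)' undo_depth=0 redo_depth=1

Answer: empty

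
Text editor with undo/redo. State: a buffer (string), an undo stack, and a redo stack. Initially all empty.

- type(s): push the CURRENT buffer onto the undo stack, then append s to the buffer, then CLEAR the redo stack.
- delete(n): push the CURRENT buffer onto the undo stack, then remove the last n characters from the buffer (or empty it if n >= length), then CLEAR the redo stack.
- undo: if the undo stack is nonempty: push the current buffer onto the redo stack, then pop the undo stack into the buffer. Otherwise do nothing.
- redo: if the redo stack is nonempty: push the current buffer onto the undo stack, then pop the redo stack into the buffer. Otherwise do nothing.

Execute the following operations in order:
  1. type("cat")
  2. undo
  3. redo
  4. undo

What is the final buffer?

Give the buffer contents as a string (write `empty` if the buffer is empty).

After op 1 (type): buf='cat' undo_depth=1 redo_depth=0
After op 2 (undo): buf='(empty)' undo_depth=0 redo_depth=1
After op 3 (redo): buf='cat' undo_depth=1 redo_depth=0
After op 4 (undo): buf='(empty)' undo_depth=0 redo_depth=1

Answer: empty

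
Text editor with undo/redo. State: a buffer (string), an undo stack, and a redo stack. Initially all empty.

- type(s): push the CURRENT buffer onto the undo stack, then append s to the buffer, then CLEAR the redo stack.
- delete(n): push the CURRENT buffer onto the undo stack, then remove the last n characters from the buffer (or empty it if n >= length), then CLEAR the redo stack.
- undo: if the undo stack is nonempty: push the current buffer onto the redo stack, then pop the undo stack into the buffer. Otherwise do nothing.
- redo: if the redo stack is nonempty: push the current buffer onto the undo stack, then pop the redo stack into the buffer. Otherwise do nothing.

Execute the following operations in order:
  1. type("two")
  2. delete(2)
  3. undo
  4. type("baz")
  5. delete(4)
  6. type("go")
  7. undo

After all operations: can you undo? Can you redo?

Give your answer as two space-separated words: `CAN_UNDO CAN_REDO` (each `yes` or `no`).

After op 1 (type): buf='two' undo_depth=1 redo_depth=0
After op 2 (delete): buf='t' undo_depth=2 redo_depth=0
After op 3 (undo): buf='two' undo_depth=1 redo_depth=1
After op 4 (type): buf='twobaz' undo_depth=2 redo_depth=0
After op 5 (delete): buf='tw' undo_depth=3 redo_depth=0
After op 6 (type): buf='twgo' undo_depth=4 redo_depth=0
After op 7 (undo): buf='tw' undo_depth=3 redo_depth=1

Answer: yes yes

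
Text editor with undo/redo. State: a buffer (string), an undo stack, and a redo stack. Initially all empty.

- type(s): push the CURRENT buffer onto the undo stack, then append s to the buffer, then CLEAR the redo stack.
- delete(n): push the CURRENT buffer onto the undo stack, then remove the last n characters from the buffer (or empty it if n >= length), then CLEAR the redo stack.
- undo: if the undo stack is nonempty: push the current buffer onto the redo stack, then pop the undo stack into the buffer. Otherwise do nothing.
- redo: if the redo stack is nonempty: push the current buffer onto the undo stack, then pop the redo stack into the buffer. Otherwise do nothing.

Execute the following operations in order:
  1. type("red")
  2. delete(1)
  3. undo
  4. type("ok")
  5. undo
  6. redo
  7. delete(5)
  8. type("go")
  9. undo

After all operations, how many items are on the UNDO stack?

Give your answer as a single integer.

Answer: 3

Derivation:
After op 1 (type): buf='red' undo_depth=1 redo_depth=0
After op 2 (delete): buf='re' undo_depth=2 redo_depth=0
After op 3 (undo): buf='red' undo_depth=1 redo_depth=1
After op 4 (type): buf='redok' undo_depth=2 redo_depth=0
After op 5 (undo): buf='red' undo_depth=1 redo_depth=1
After op 6 (redo): buf='redok' undo_depth=2 redo_depth=0
After op 7 (delete): buf='(empty)' undo_depth=3 redo_depth=0
After op 8 (type): buf='go' undo_depth=4 redo_depth=0
After op 9 (undo): buf='(empty)' undo_depth=3 redo_depth=1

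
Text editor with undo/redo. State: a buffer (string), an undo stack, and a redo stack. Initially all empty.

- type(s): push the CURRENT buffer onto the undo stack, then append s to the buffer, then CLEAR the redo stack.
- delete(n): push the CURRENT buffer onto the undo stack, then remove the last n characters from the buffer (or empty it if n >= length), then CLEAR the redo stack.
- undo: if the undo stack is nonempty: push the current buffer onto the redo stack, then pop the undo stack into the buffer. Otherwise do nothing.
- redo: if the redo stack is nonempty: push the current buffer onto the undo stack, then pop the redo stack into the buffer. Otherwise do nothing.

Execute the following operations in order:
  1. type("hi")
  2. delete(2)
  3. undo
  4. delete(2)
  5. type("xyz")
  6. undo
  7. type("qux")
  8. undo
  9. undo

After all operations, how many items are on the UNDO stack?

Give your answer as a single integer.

Answer: 1

Derivation:
After op 1 (type): buf='hi' undo_depth=1 redo_depth=0
After op 2 (delete): buf='(empty)' undo_depth=2 redo_depth=0
After op 3 (undo): buf='hi' undo_depth=1 redo_depth=1
After op 4 (delete): buf='(empty)' undo_depth=2 redo_depth=0
After op 5 (type): buf='xyz' undo_depth=3 redo_depth=0
After op 6 (undo): buf='(empty)' undo_depth=2 redo_depth=1
After op 7 (type): buf='qux' undo_depth=3 redo_depth=0
After op 8 (undo): buf='(empty)' undo_depth=2 redo_depth=1
After op 9 (undo): buf='hi' undo_depth=1 redo_depth=2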